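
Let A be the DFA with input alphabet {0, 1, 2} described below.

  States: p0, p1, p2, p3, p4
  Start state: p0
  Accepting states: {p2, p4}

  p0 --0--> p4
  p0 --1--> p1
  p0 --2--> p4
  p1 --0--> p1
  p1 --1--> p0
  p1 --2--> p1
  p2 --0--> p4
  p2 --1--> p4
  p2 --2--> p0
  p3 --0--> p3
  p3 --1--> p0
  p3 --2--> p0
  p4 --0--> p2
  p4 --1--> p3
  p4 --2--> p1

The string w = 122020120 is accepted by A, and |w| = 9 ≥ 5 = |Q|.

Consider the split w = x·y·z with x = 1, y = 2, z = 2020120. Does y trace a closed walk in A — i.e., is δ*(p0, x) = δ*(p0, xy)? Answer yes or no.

State sequence: p0 -1-> p1 -2-> p1

After x (step 1): p1. After xy (step 2): p1.
They match, so y = 2 drives A around a cycle from p1 back to itself; pumping y any number of times keeps A in p1 before reading z, and xyⁱz ∈ L(A) for every i ≥ 0.

yes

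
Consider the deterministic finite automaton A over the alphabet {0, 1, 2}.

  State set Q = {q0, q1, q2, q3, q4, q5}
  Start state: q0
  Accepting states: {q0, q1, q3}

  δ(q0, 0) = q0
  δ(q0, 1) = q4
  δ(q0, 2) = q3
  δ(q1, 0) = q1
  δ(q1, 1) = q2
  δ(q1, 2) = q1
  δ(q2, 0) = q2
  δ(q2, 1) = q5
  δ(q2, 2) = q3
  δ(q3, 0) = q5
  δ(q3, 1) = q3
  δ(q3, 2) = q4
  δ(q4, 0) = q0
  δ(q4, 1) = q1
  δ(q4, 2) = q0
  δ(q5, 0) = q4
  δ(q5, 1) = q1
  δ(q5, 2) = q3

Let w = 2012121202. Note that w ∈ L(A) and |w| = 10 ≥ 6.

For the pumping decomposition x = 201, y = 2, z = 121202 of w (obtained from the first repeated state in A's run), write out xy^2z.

20122121202

xy^2z = 201·2·2·121202 = 20122121202.
Reading y = 2 takes A from q1 back to q1, so after x·y·y the machine is still in q1, and z then leads to the accepting state q3. Hence 20122121202 ∈ L(A).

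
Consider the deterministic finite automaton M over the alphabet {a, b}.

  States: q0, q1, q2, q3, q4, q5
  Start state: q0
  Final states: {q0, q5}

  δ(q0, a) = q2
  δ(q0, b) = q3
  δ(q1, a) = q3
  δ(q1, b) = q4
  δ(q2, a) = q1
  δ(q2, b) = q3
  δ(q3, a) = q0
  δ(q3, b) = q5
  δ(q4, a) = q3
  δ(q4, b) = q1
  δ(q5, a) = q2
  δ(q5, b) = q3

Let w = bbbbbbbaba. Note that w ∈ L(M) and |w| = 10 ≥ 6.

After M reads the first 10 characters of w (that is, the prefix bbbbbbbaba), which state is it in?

State sequence: q0 -b-> q3 -b-> q5 -b-> q3 -b-> q5 -b-> q3 -b-> q5 -b-> q3 -a-> q0 -b-> q3 -a-> q0

After reading 10 characters, M is in state q0.
(This kind of state-tracing is the core of the pumping-lemma construction: with 6 states, pigeonhole forces a repeat within the first 6 steps.)

q0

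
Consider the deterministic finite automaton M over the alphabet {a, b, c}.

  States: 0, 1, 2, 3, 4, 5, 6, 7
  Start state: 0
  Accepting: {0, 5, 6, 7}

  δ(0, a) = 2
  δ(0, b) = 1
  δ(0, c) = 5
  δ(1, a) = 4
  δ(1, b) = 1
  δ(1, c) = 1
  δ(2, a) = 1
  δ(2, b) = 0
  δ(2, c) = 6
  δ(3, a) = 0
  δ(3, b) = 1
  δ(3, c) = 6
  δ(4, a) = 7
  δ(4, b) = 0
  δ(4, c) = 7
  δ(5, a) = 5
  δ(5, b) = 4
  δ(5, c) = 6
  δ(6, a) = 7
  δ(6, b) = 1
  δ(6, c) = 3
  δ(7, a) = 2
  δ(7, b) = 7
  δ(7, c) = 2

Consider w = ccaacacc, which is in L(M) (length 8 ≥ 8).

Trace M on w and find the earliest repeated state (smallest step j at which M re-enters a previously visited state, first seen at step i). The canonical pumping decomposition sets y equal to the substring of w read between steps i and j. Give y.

aac

State sequence: 0 -c-> 5 -c-> 6 -a-> 7 -a-> 2 -c-> 6 -a-> 7 -c-> 2 -c-> 6
First repeat at step 5: 6 was already visited.

So i = 2, j = 5, giving x = w[0:2] = cc, y = w[2:5] = aac, z = w[5:8] = acc.
Check: |xy| = 5 ≤ 8 and |y| = 3 ≥ 1. Reading y takes M from 6 back to 6, so every xyⁱz is accepted.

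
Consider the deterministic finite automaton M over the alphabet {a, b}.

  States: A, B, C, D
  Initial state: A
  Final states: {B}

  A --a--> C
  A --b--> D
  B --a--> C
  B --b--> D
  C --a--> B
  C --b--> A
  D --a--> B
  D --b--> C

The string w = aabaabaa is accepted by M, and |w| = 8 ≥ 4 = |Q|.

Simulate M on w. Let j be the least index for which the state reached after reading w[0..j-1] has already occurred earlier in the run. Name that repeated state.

State sequence: A -a-> C -a-> B -b-> D -a-> B -a-> C -b-> A -a-> C -a-> B
First repeat at step 4: B was already visited.

The earliest repeat is at step j = 4: M is in B, which it already visited at step i = 2.
With |Q| = 4, pigeonhole forces a state repeat no later than step 4; the substring read between the first and second visits to that state can be pumped.

B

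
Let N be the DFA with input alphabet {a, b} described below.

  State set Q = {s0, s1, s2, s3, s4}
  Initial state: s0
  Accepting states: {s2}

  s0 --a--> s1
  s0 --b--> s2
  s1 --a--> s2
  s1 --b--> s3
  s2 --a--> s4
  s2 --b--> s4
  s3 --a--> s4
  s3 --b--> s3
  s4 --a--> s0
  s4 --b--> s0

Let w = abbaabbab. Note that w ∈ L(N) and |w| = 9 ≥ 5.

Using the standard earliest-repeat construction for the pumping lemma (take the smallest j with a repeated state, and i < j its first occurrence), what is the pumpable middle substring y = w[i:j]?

b

State sequence: s0 -a-> s1 -b-> s3 -b-> s3 -a-> s4 -a-> s0 -b-> s2 -b-> s4 -a-> s0 -b-> s2
First repeat at step 3: s3 was already visited.

So i = 2, j = 3, giving x = w[0:2] = ab, y = w[2:3] = b, z = w[3:9] = aabbab.
Check: |xy| = 3 ≤ 5 and |y| = 1 ≥ 1. Reading y takes N from s3 back to s3, so every xyⁱz is accepted.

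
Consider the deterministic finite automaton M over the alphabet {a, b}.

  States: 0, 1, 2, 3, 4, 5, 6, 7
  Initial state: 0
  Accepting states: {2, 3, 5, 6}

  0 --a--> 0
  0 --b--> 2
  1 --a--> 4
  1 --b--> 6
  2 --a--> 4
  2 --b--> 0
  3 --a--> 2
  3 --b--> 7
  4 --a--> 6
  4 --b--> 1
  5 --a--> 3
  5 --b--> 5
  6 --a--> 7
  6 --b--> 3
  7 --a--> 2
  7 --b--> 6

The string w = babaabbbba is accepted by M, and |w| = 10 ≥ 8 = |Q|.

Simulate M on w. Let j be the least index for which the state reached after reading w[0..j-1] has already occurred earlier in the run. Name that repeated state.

Run of M on w = b a b a a b b b b a:
  step 0: 0  (start)
  step 1: 2  (read b: 0→2)
  step 2: 4  (read a: 2→4)
  step 3: 1  (read b: 4→1)
  step 4: 4  (read a: 1→4)   ← first repeat (4 seen earlier)
  step 5: 6  (read a: 4→6)
  step 6: 3  (read b: 6→3)
  step 7: 7  (read b: 3→7)
  step 8: 6  (read b: 7→6)
  step 9: 3  (read b: 6→3)
  step 10: 2  (read a: 3→2)

The earliest repeat is at step j = 4: M is in 4, which it already visited at step i = 2.
Since M has 8 states, any run of length ≥ 8 visits 8+1 states, so by pigeonhole some state repeats within the first 8 steps — that repeat gives the pumpable loop.

4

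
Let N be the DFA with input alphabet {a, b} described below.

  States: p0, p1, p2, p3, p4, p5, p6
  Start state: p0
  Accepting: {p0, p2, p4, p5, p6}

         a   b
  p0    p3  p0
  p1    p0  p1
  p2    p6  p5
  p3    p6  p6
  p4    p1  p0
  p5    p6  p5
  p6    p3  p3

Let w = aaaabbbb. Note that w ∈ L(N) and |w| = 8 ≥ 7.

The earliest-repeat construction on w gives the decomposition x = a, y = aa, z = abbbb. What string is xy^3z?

xy^3z = a·aa·aa·aa·abbbb = aaaaaaaabbbb.
Reading y = aa takes N from p3 back to p3, so after x·y·y·y the machine is still in p3, and z then leads to the accepting state p6. Hence aaaaaaaabbbb ∈ L(N).

aaaaaaaabbbb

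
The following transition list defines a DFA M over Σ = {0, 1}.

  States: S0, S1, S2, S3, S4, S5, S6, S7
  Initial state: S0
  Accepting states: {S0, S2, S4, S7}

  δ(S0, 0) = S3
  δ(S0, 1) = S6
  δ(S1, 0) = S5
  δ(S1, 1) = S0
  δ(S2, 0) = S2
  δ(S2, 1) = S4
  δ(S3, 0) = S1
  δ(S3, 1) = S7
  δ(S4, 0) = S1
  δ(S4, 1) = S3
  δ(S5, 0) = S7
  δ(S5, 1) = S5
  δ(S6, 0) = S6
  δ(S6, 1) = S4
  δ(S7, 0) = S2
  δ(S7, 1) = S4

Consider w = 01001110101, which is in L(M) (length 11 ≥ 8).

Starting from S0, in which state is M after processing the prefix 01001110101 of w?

Run of M on the first 11 characters of w = 0 1 0 0 1 1 1 0 1 0 1:
  step 0: S0  (start)
  step 1: S3  (read 0: S0→S3)
  step 2: S7  (read 1: S3→S7)
  step 3: S2  (read 0: S7→S2)
  step 4: S2  (read 0: S2→S2)
  step 5: S4  (read 1: S2→S4)
  step 6: S3  (read 1: S4→S3)
  step 7: S7  (read 1: S3→S7)
  step 8: S2  (read 0: S7→S2)
  step 9: S4  (read 1: S2→S4)
  step 10: S1  (read 0: S4→S1)
  step 11: S0  (read 1: S1→S0)

After reading 11 characters, M is in state S0.
(This kind of state-tracing is the core of the pumping-lemma construction: with 8 states, pigeonhole forces a repeat within the first 8 steps.)

S0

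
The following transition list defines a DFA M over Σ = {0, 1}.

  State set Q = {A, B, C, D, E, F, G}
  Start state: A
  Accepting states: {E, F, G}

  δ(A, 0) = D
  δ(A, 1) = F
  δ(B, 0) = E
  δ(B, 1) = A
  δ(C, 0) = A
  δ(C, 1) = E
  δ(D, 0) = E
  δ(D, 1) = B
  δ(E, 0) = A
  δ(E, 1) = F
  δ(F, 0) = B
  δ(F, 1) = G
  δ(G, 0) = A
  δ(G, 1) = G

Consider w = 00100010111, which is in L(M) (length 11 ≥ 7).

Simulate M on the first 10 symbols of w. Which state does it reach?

F

Run of M on the first 10 characters of w = 0 0 1 0 0 0 1 0 1 1:
  step 0: A  (start)
  step 1: D  (read 0: A→D)
  step 2: E  (read 0: D→E)
  step 3: F  (read 1: E→F)
  step 4: B  (read 0: F→B)
  step 5: E  (read 0: B→E)
  step 6: A  (read 0: E→A)
  step 7: F  (read 1: A→F)
  step 8: B  (read 0: F→B)
  step 9: A  (read 1: B→A)
  step 10: F  (read 1: A→F)

After reading 10 characters, M is in state F.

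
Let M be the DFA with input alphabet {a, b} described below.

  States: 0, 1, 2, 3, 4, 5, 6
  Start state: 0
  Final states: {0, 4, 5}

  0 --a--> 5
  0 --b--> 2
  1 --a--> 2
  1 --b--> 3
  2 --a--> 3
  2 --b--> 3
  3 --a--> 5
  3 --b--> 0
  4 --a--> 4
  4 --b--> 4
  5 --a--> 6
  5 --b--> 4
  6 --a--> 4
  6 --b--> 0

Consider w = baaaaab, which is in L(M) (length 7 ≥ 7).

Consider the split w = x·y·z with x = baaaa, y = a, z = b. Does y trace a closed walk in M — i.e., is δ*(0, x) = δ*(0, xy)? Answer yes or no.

Run of M on the first 6 characters of w = b a a a a a:
  step 0: 0  (start)
  step 1: 2  (read b: 0→2)
  step 2: 3  (read a: 2→3)
  step 3: 5  (read a: 3→5)
  step 4: 6  (read a: 5→6)
  step 5: 4  (read a: 6→4)
  step 6: 4  (read a: 4→4)

After x (step 5): 4. After xy (step 6): 4.
They match, so y = a drives M around a cycle from 4 back to itself; pumping y any number of times keeps M in 4 before reading z, and xyⁱz ∈ L(M) for every i ≥ 0.

yes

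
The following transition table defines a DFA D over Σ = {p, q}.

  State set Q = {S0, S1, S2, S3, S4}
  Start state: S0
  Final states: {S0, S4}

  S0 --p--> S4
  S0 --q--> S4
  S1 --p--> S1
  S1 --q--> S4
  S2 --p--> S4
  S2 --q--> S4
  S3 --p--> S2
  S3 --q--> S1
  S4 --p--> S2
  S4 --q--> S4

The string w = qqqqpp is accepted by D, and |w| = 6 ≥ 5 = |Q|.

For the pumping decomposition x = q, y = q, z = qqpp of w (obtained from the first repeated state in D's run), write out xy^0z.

qqqpp

xy⁰z = xz = q·qqpp = qqqpp.
Reading y = q takes D from S4 back to S4, so after x the machine is still in S4, and z then leads to the accepting state S4. Hence qqqpp ∈ L(D).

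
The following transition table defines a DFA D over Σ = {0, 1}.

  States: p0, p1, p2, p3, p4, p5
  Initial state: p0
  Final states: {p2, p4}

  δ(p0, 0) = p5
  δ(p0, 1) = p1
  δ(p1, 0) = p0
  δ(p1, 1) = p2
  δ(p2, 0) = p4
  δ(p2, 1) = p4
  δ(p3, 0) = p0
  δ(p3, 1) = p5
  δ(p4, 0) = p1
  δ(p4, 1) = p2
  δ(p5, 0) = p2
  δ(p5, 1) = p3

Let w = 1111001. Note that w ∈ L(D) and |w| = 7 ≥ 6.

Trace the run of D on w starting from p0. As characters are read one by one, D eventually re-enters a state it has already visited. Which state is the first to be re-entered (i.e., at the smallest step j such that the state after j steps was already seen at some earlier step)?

p2

Run of D on w = 1 1 1 1 0 0 1:
  step 0: p0  (start)
  step 1: p1  (read 1: p0→p1)
  step 2: p2  (read 1: p1→p2)
  step 3: p4  (read 1: p2→p4)
  step 4: p2  (read 1: p4→p2)   ← first repeat (p2 seen earlier)
  step 5: p4  (read 0: p2→p4)
  step 6: p1  (read 0: p4→p1)
  step 7: p2  (read 1: p1→p2)

The earliest repeat is at step j = 4: D is in p2, which it already visited at step i = 2.
Pumping length from the standard proof: p = 6 (the number of states). The repeated state found above gives |xy| = j ≤ 6 and |y| = j − i ≥ 1.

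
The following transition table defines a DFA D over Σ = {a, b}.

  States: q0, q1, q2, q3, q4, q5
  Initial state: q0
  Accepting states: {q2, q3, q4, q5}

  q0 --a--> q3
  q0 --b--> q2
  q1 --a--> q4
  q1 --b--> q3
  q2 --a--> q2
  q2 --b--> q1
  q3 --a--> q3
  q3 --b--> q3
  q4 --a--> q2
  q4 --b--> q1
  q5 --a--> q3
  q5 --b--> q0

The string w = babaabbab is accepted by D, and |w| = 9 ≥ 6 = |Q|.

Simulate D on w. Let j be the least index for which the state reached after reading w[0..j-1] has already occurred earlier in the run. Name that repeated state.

Run of D on w = b a b a a b b a b:
  step 0: q0  (start)
  step 1: q2  (read b: q0→q2)
  step 2: q2  (read a: q2→q2)   ← first repeat (q2 seen earlier)
  step 3: q1  (read b: q2→q1)
  step 4: q4  (read a: q1→q4)
  step 5: q2  (read a: q4→q2)
  step 6: q1  (read b: q2→q1)
  step 7: q3  (read b: q1→q3)
  step 8: q3  (read a: q3→q3)
  step 9: q3  (read b: q3→q3)

The earliest repeat is at step j = 2: D is in q2, which it already visited at step i = 1.
With |Q| = 6, pigeonhole forces a state repeat no later than step 6; the substring read between the first and second visits to that state can be pumped.

q2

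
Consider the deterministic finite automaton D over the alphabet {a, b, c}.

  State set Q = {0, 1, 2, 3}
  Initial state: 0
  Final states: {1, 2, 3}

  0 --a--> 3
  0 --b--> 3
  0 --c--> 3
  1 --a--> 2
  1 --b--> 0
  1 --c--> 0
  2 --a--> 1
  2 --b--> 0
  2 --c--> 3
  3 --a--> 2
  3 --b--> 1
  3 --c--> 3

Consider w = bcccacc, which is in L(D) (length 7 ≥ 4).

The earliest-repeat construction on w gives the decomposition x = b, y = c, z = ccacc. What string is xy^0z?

xy⁰z = xz = b·ccacc = bccacc.
Reading y = c takes D from 3 back to 3, so after x the machine is still in 3, and z then leads to the accepting state 3. Hence bccacc ∈ L(D).

bccacc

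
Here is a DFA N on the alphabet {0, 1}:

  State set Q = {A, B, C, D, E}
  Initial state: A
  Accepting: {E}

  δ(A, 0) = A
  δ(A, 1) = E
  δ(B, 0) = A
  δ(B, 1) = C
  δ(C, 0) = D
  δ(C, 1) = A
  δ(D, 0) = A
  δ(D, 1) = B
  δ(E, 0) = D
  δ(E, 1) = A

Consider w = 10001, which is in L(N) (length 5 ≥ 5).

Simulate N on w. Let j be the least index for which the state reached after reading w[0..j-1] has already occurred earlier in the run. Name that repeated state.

A

State sequence: A -1-> E -0-> D -0-> A -0-> A -1-> E
First repeat at step 3: A was already visited.

The earliest repeat is at step j = 3: N is in A, which it already visited at step i = 0.
The DFA has 5 states, so the proof of the pumping lemma guarantees a repeated state among the first 5+1 visited; the segment between the two visits is the pumpable y.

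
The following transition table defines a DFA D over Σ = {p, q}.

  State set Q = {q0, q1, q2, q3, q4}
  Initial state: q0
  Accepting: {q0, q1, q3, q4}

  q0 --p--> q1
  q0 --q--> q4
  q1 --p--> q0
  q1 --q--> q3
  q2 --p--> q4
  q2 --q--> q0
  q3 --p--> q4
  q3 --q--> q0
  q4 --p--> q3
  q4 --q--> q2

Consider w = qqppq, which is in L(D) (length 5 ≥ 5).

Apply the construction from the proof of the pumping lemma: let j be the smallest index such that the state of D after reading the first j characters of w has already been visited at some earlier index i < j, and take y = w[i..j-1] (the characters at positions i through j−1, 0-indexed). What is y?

qp

Run of D on w = q q p p q:
  step 0: q0  (start)
  step 1: q4  (read q: q0→q4)
  step 2: q2  (read q: q4→q2)
  step 3: q4  (read p: q2→q4)   ← first repeat (q4 seen earlier)
  step 4: q3  (read p: q4→q3)
  step 5: q0  (read q: q3→q0)

So i = 1, j = 3, giving x = w[0:1] = q, y = w[1:3] = qp, z = w[3:5] = pq.
Check: |xy| = 3 ≤ 5 and |y| = 2 ≥ 1. Reading y takes D from q4 back to q4, so every xyⁱz is accepted.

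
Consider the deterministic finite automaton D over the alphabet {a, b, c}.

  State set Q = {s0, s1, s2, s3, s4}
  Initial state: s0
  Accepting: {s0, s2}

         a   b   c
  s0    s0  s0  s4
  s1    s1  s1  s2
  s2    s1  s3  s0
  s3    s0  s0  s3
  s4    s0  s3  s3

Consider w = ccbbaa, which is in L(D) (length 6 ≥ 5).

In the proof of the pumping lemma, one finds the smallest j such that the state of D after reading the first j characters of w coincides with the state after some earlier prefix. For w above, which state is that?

Run of D on w = c c b b a a:
  step 0: s0  (start)
  step 1: s4  (read c: s0→s4)
  step 2: s3  (read c: s4→s3)
  step 3: s0  (read b: s3→s0)   ← first repeat (s0 seen earlier)
  step 4: s0  (read b: s0→s0)
  step 5: s0  (read a: s0→s0)
  step 6: s0  (read a: s0→s0)

The earliest repeat is at step j = 3: D is in s0, which it already visited at step i = 0.

s0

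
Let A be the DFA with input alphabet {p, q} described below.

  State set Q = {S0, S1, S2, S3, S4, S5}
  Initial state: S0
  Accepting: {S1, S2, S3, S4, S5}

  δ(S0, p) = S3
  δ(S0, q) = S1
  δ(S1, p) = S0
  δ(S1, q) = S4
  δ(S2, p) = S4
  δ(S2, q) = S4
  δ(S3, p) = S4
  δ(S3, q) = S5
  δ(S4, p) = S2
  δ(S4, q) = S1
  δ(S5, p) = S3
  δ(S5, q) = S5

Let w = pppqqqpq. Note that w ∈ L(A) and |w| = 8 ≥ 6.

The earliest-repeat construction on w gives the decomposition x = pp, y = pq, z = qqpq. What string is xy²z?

xy^2z = pp·pq·pq·qqpq = pppqpqqqpq.
Reading y = pq takes A from S4 back to S4, so after x·y·y the machine is still in S4, and z then leads to the accepting state S4. Hence pppqpqqqpq ∈ L(A).

pppqpqqqpq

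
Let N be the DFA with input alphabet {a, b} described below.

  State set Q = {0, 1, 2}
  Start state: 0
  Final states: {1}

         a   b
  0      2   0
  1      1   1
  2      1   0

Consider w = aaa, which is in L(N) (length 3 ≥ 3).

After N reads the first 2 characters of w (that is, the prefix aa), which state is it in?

Run of N on the first 2 characters of w = a a:
  step 0: 0  (start)
  step 1: 2  (read a: 0→2)
  step 2: 1  (read a: 2→1)

After reading 2 characters, N is in state 1.
(This kind of state-tracing is the core of the pumping-lemma construction: with 3 states, pigeonhole forces a repeat within the first 3 steps.)

1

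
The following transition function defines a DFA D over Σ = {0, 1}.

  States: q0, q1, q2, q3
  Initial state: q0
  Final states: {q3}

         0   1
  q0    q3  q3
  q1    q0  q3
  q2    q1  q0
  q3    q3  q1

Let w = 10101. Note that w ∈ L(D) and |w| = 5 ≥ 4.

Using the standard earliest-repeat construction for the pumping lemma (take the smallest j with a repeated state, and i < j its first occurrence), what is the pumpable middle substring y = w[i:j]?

0

Run of D on w = 1 0 1 0 1:
  step 0: q0  (start)
  step 1: q3  (read 1: q0→q3)
  step 2: q3  (read 0: q3→q3)   ← first repeat (q3 seen earlier)
  step 3: q1  (read 1: q3→q1)
  step 4: q0  (read 0: q1→q0)
  step 5: q3  (read 1: q0→q3)

So i = 1, j = 2, giving x = w[0:1] = 1, y = w[1:2] = 0, z = w[2:5] = 101.
Check: |xy| = 2 ≤ 4 and |y| = 1 ≥ 1. Reading y takes D from q3 back to q3, so every xyⁱz is accepted.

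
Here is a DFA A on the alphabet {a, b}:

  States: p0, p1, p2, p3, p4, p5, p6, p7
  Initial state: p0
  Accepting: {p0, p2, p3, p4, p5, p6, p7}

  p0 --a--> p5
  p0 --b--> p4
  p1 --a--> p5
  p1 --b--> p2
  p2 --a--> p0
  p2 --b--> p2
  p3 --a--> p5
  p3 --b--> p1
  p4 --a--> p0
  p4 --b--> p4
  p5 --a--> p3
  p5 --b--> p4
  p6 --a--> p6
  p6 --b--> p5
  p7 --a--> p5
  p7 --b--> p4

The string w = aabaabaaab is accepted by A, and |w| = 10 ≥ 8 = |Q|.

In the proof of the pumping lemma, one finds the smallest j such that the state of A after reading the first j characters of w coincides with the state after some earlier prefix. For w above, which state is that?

p5

State sequence: p0 -a-> p5 -a-> p3 -b-> p1 -a-> p5 -a-> p3 -b-> p1 -a-> p5 -a-> p3 -a-> p5 -b-> p4
First repeat at step 4: p5 was already visited.

The earliest repeat is at step j = 4: A is in p5, which it already visited at step i = 1.
The DFA has 8 states, so the proof of the pumping lemma guarantees a repeated state among the first 8+1 visited; the segment between the two visits is the pumpable y.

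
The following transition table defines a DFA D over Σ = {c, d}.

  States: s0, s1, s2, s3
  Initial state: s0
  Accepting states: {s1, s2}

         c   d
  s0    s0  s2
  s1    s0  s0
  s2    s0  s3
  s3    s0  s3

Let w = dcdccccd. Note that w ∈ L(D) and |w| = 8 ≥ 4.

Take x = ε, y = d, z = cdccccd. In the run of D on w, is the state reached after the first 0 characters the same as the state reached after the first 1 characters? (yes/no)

Run of D on the first 1 characters of w = d:
  step 0: s0  (start)
  step 1: s2  (read d: s0→s2)

After x (step 0): s0. After xy (step 1): s2.
They differ (s0 ≠ s2), so y is not a cycle from the state after x; this split is not the one the pumping-lemma construction produces, and pumping y need not keep the string in L(D).

no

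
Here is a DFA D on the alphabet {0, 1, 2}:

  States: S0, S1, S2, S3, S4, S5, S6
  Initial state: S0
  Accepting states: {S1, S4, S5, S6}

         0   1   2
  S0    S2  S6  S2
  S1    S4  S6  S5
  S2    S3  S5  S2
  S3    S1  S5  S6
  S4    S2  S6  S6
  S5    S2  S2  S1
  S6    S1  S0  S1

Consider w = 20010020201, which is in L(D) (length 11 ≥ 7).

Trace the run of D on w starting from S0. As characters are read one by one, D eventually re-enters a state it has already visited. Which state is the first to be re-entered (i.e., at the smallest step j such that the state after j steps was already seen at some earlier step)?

State sequence: S0 -2-> S2 -0-> S3 -0-> S1 -1-> S6 -0-> S1 -0-> S4 -2-> S6 -0-> S1 -2-> S5 -0-> S2 -1-> S5
First repeat at step 5: S1 was already visited.

The earliest repeat is at step j = 5: D is in S1, which it already visited at step i = 3.
Pumping length from the standard proof: p = 7 (the number of states). The repeated state found above gives |xy| = j ≤ 7 and |y| = j − i ≥ 1.

S1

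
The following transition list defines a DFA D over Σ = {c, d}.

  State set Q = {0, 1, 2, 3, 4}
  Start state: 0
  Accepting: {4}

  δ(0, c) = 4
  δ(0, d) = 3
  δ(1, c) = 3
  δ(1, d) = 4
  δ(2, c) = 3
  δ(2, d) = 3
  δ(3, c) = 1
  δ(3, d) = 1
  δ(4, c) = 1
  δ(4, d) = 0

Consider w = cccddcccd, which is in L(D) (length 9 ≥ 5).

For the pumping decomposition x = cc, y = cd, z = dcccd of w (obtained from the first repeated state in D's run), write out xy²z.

cccdcddcccd

xy^2z = cc·cd·cd·dcccd = cccdcddcccd.
Reading y = cd takes D from 1 back to 1, so after x·y·y the machine is still in 1, and z then leads to the accepting state 4. Hence cccdcddcccd ∈ L(D).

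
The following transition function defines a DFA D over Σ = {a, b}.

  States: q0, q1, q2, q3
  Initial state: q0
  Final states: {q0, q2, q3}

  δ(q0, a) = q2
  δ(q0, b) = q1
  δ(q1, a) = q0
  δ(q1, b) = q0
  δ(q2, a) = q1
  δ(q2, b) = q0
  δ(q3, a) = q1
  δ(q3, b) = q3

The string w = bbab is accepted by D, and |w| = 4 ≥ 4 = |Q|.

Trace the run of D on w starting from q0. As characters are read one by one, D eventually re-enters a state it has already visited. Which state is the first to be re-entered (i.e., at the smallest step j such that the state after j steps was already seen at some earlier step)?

q0

Run of D on w = b b a b:
  step 0: q0  (start)
  step 1: q1  (read b: q0→q1)
  step 2: q0  (read b: q1→q0)   ← first repeat (q0 seen earlier)
  step 3: q2  (read a: q0→q2)
  step 4: q0  (read b: q2→q0)

The earliest repeat is at step j = 2: D is in q0, which it already visited at step i = 0.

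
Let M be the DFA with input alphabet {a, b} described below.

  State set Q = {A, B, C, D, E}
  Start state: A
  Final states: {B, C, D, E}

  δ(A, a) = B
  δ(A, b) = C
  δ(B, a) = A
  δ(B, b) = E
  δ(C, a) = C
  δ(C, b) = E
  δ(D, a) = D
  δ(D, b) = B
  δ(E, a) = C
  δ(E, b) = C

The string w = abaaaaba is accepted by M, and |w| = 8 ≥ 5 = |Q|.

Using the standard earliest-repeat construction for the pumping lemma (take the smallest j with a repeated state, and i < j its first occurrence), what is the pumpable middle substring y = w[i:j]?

State sequence: A -a-> B -b-> E -a-> C -a-> C -a-> C -a-> C -b-> E -a-> C
First repeat at step 4: C was already visited.

So i = 3, j = 4, giving x = w[0:3] = aba, y = w[3:4] = a, z = w[4:8] = aaba.
Check: |xy| = 4 ≤ 5 and |y| = 1 ≥ 1. Reading y takes M from C back to C, so every xyⁱz is accepted.
The DFA has 5 states, so the proof of the pumping lemma guarantees a repeated state among the first 5+1 visited; the segment between the two visits is the pumpable y.

a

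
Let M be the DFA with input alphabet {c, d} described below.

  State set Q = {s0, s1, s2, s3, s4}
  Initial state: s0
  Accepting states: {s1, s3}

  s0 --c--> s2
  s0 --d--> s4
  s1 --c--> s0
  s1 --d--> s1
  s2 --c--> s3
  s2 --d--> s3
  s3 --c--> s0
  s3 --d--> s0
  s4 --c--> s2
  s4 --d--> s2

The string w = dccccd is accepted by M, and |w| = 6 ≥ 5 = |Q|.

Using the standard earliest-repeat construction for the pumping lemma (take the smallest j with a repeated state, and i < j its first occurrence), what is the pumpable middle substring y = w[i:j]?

Run of M on w = d c c c c d:
  step 0: s0  (start)
  step 1: s4  (read d: s0→s4)
  step 2: s2  (read c: s4→s2)
  step 3: s3  (read c: s2→s3)
  step 4: s0  (read c: s3→s0)   ← first repeat (s0 seen earlier)
  step 5: s2  (read c: s0→s2)
  step 6: s3  (read d: s2→s3)

So i = 0, j = 4, giving x = w[0:0] = ε, y = w[0:4] = dccc, z = w[4:6] = cd.
Check: |xy| = 4 ≤ 5 and |y| = 4 ≥ 1. Reading y takes M from s0 back to s0, so every xyⁱz is accepted.
Since M has 5 states, any run of length ≥ 5 visits 5+1 states, so by pigeonhole some state repeats within the first 5 steps — that repeat gives the pumpable loop.

dccc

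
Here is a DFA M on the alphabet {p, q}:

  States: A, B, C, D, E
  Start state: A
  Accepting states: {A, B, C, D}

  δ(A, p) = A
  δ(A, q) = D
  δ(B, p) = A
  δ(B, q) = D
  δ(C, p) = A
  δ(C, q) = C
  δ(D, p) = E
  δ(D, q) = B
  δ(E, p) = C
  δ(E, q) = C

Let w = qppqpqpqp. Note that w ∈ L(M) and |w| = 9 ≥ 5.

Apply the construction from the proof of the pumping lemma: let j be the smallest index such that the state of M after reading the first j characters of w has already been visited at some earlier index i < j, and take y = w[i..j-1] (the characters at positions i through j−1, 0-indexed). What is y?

q

Run of M on w = q p p q p q p q p:
  step 0: A  (start)
  step 1: D  (read q: A→D)
  step 2: E  (read p: D→E)
  step 3: C  (read p: E→C)
  step 4: C  (read q: C→C)   ← first repeat (C seen earlier)
  step 5: A  (read p: C→A)
  step 6: D  (read q: A→D)
  step 7: E  (read p: D→E)
  step 8: C  (read q: E→C)
  step 9: A  (read p: C→A)

So i = 3, j = 4, giving x = w[0:3] = qpp, y = w[3:4] = q, z = w[4:9] = pqpqp.
Check: |xy| = 4 ≤ 5 and |y| = 1 ≥ 1. Reading y takes M from C back to C, so every xyⁱz is accepted.
The DFA has 5 states, so the proof of the pumping lemma guarantees a repeated state among the first 5+1 visited; the segment between the two visits is the pumpable y.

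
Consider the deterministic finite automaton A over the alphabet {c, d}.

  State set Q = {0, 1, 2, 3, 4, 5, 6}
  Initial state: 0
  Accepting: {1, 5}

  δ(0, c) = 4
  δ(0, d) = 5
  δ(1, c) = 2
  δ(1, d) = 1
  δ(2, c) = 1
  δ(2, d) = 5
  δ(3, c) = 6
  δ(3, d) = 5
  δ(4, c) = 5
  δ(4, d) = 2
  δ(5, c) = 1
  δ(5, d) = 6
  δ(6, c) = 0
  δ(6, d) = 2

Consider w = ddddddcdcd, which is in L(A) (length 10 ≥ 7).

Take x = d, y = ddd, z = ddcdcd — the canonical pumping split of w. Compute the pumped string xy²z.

dddddddddcdcd

xy^2z = d·ddd·ddd·ddcdcd = dddddddddcdcd.
Reading y = ddd takes A from 5 back to 5, so after x·y·y the machine is still in 5, and z then leads to the accepting state 5. Hence dddddddddcdcd ∈ L(A).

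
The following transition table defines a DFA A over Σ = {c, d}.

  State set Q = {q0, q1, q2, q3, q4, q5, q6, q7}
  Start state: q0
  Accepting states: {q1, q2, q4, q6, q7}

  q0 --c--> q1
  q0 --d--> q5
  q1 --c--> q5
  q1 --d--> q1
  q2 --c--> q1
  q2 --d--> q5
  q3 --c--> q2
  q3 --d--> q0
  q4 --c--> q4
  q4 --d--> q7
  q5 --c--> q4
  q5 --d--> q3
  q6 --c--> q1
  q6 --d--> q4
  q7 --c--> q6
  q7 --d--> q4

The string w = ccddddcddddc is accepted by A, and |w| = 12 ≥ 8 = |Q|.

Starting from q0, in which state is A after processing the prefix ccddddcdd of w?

Run of A on the first 9 characters of w = c c d d d d c d d:
  step 0: q0  (start)
  step 1: q1  (read c: q0→q1)
  step 2: q5  (read c: q1→q5)
  step 3: q3  (read d: q5→q3)
  step 4: q0  (read d: q3→q0)
  step 5: q5  (read d: q0→q5)
  step 6: q3  (read d: q5→q3)
  step 7: q2  (read c: q3→q2)
  step 8: q5  (read d: q2→q5)
  step 9: q3  (read d: q5→q3)

After reading 9 characters, A is in state q3.

q3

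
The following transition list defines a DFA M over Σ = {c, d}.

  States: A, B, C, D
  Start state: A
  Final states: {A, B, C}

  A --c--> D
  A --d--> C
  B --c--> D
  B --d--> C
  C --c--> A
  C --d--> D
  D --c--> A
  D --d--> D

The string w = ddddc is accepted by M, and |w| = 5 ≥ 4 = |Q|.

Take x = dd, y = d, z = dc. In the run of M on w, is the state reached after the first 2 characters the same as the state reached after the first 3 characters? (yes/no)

yes

Run of M on the first 3 characters of w = d d d:
  step 0: A  (start)
  step 1: C  (read d: A→C)
  step 2: D  (read d: C→D)
  step 3: D  (read d: D→D)

After x (step 2): D. After xy (step 3): D.
They match, so y = d drives M around a cycle from D back to itself; pumping y any number of times keeps M in D before reading z, and xyⁱz ∈ L(M) for every i ≥ 0.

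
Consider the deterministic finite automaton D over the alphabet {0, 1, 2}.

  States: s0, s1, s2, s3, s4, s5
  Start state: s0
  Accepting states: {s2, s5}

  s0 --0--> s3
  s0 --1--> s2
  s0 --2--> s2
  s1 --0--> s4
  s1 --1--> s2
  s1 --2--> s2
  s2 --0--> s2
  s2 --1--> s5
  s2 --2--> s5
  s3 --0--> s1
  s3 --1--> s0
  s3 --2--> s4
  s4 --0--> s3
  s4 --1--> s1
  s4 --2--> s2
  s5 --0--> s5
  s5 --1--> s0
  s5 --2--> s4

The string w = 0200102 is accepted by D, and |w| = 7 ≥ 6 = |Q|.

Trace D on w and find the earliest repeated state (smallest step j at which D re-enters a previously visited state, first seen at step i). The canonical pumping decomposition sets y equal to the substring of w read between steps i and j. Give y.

20

State sequence: s0 -0-> s3 -2-> s4 -0-> s3 -0-> s1 -1-> s2 -0-> s2 -2-> s5
First repeat at step 3: s3 was already visited.

So i = 1, j = 3, giving x = w[0:1] = 0, y = w[1:3] = 20, z = w[3:7] = 0102.
Check: |xy| = 3 ≤ 6 and |y| = 2 ≥ 1. Reading y takes D from s3 back to s3, so every xyⁱz is accepted.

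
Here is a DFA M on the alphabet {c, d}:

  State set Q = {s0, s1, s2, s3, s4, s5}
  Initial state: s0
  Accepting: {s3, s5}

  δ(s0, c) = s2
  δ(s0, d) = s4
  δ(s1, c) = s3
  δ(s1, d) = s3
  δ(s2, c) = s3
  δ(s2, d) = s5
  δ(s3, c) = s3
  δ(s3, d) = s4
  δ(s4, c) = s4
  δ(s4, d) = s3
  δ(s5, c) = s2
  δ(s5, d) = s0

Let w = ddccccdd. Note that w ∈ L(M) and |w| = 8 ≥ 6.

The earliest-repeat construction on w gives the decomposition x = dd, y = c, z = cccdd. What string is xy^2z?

xy^2z = dd·c·c·cccdd = ddcccccdd.
Reading y = c takes M from s3 back to s3, so after x·y·y the machine is still in s3, and z then leads to the accepting state s3. Hence ddcccccdd ∈ L(M).

ddcccccdd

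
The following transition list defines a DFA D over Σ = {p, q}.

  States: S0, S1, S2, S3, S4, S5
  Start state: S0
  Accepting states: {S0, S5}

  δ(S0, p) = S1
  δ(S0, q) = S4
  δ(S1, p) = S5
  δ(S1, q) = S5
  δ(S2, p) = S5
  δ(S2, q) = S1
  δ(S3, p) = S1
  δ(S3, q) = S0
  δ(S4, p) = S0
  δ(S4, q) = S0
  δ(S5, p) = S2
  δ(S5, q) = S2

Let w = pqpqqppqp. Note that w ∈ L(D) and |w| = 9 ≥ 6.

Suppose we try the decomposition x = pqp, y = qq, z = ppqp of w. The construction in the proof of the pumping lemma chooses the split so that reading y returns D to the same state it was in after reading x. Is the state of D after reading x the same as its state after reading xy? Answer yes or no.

no

Run of D on the first 5 characters of w = p q p q q:
  step 0: S0  (start)
  step 1: S1  (read p: S0→S1)
  step 2: S5  (read q: S1→S5)
  step 3: S2  (read p: S5→S2)
  step 4: S1  (read q: S2→S1)
  step 5: S5  (read q: S1→S5)

After x (step 3): S2. After xy (step 5): S5.
They differ (S2 ≠ S5), so y is not a cycle from the state after x; this split is not the one the pumping-lemma construction produces, and pumping y need not keep the string in L(D).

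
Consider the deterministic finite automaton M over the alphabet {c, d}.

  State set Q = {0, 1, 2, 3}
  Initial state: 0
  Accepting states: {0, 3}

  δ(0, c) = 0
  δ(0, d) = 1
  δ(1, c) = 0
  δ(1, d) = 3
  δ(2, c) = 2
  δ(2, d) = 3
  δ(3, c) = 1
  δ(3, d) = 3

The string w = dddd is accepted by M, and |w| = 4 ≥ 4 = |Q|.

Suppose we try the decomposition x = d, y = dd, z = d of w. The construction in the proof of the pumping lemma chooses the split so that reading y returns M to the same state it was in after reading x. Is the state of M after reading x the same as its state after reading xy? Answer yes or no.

no

State sequence: 0 -d-> 1 -d-> 3 -d-> 3

After x (step 1): 1. After xy (step 3): 3.
They differ (1 ≠ 3), so y is not a cycle from the state after x; this split is not the one the pumping-lemma construction produces, and pumping y need not keep the string in L(M).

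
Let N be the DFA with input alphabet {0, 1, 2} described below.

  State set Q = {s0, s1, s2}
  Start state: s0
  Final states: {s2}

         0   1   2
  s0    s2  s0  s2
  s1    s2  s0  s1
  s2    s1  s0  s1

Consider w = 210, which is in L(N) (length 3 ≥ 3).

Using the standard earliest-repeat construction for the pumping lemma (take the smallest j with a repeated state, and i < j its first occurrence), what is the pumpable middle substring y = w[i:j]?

State sequence: s0 -2-> s2 -1-> s0 -0-> s2
First repeat at step 2: s0 was already visited.

So i = 0, j = 2, giving x = w[0:0] = ε, y = w[0:2] = 21, z = w[2:3] = 0.
Check: |xy| = 2 ≤ 3 and |y| = 2 ≥ 1. Reading y takes N from s0 back to s0, so every xyⁱz is accepted.
Pumping length from the standard proof: p = 3 (the number of states). The repeated state found above gives |xy| = j ≤ 3 and |y| = j − i ≥ 1.

21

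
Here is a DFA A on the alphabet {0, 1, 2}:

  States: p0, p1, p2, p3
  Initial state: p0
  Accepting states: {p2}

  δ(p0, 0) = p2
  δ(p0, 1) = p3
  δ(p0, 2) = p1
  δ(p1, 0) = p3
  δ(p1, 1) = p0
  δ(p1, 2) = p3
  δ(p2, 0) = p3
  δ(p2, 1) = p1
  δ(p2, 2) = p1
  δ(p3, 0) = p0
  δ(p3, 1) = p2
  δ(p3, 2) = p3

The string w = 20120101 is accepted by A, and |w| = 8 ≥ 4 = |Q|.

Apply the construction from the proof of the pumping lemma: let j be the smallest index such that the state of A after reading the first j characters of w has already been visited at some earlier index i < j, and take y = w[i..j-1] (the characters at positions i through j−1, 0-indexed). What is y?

State sequence: p0 -2-> p1 -0-> p3 -1-> p2 -2-> p1 -0-> p3 -1-> p2 -0-> p3 -1-> p2
First repeat at step 4: p1 was already visited.

So i = 1, j = 4, giving x = w[0:1] = 2, y = w[1:4] = 012, z = w[4:8] = 0101.
Check: |xy| = 4 ≤ 4 and |y| = 3 ≥ 1. Reading y takes A from p1 back to p1, so every xyⁱz is accepted.

012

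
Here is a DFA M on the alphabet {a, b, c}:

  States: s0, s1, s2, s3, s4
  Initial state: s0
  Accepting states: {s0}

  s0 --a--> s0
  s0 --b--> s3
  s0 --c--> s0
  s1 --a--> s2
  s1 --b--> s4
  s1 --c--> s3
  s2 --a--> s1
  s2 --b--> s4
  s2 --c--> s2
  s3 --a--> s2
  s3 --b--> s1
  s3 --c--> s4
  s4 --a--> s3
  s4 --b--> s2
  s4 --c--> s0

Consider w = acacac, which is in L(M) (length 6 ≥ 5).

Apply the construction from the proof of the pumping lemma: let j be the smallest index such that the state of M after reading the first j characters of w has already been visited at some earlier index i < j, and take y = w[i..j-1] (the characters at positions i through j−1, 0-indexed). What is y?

State sequence: s0 -a-> s0 -c-> s0 -a-> s0 -c-> s0 -a-> s0 -c-> s0
First repeat at step 1: s0 was already visited.

So i = 0, j = 1, giving x = w[0:0] = ε, y = w[0:1] = a, z = w[1:6] = cacac.
Check: |xy| = 1 ≤ 5 and |y| = 1 ≥ 1. Reading y takes M from s0 back to s0, so every xyⁱz is accepted.

a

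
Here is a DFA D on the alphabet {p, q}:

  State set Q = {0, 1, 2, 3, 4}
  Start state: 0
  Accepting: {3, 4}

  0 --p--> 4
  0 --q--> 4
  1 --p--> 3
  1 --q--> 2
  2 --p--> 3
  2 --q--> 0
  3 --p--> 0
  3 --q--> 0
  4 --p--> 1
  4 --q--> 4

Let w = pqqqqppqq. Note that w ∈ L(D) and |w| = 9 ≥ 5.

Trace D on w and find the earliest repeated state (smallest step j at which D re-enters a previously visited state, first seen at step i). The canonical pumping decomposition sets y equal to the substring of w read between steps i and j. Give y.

State sequence: 0 -p-> 4 -q-> 4 -q-> 4 -q-> 4 -q-> 4 -p-> 1 -p-> 3 -q-> 0 -q-> 4
First repeat at step 2: 4 was already visited.

So i = 1, j = 2, giving x = w[0:1] = p, y = w[1:2] = q, z = w[2:9] = qqqppqq.
Check: |xy| = 2 ≤ 5 and |y| = 1 ≥ 1. Reading y takes D from 4 back to 4, so every xyⁱz is accepted.
The DFA has 5 states, so the proof of the pumping lemma guarantees a repeated state among the first 5+1 visited; the segment between the two visits is the pumpable y.

q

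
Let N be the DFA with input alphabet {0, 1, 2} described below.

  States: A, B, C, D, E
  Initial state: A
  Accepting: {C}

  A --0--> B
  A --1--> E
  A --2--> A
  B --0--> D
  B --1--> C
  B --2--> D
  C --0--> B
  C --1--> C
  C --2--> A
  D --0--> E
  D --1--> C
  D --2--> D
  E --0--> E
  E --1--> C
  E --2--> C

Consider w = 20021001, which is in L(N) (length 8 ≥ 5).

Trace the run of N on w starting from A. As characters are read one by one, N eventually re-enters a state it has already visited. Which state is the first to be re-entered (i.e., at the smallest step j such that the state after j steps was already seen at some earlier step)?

State sequence: A -2-> A -0-> B -0-> D -2-> D -1-> C -0-> B -0-> D -1-> C
First repeat at step 1: A was already visited.

The earliest repeat is at step j = 1: N is in A, which it already visited at step i = 0.
Since N has 5 states, any run of length ≥ 5 visits 5+1 states, so by pigeonhole some state repeats within the first 5 steps — that repeat gives the pumpable loop.

A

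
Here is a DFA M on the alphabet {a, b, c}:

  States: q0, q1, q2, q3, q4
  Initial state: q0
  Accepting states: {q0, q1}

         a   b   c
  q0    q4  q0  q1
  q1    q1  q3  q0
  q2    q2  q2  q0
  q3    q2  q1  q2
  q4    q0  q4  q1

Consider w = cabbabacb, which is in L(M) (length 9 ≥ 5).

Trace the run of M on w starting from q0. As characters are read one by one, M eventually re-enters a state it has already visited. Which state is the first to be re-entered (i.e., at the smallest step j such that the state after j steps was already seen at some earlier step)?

q1

State sequence: q0 -c-> q1 -a-> q1 -b-> q3 -b-> q1 -a-> q1 -b-> q3 -a-> q2 -c-> q0 -b-> q0
First repeat at step 2: q1 was already visited.

The earliest repeat is at step j = 2: M is in q1, which it already visited at step i = 1.
With |Q| = 5, pigeonhole forces a state repeat no later than step 5; the substring read between the first and second visits to that state can be pumped.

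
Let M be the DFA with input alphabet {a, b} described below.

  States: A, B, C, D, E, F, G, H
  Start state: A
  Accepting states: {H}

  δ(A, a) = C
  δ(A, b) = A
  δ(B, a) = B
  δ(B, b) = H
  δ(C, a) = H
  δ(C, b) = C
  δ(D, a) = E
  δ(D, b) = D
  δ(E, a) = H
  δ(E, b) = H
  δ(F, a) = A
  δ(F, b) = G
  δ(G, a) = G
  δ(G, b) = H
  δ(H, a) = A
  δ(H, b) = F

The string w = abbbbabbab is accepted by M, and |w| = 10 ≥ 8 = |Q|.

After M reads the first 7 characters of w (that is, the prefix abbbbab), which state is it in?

Run of M on the first 7 characters of w = a b b b b a b:
  step 0: A  (start)
  step 1: C  (read a: A→C)
  step 2: C  (read b: C→C)
  step 3: C  (read b: C→C)
  step 4: C  (read b: C→C)
  step 5: C  (read b: C→C)
  step 6: H  (read a: C→H)
  step 7: F  (read b: H→F)

After reading 7 characters, M is in state F.

F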